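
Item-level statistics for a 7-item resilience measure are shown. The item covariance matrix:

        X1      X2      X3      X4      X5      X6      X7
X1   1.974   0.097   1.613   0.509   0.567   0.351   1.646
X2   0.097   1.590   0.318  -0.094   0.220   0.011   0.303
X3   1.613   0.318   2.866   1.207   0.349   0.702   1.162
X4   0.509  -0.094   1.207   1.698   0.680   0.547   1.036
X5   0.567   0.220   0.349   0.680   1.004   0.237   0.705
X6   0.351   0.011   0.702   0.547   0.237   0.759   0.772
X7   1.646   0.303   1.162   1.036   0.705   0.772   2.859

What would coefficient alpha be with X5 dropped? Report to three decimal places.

coefficient alpha = 0.761

Remaining items: X1, X2, X3, X4, X6, X7 (k = 6).
ΣVar(i) = 1.974 + 1.590 + 2.866 + 1.698 + 0.759 + 2.859 = 11.746
total variance = 11.746 + 2 × 10.180 = 32.106
α (item deleted) = (6/5)·(1 − 11.746/32.106) = 0.761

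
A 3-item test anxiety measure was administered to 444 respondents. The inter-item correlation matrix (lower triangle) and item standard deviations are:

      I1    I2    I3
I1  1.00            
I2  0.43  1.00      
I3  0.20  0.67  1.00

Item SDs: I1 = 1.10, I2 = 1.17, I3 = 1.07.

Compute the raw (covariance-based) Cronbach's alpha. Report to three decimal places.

Σσ²ᵢ = 1.10² + 1.17² + 1.07² = 3.7238
Covariances σ_ij = r_ij · s_i · s_j:
  σ(I1,I2) = 0.43 × 1.10 × 1.17 = 0.5534
  σ(I1,I3) = 0.20 × 1.10 × 1.07 = 0.2354
  σ(I2,I3) = 0.67 × 1.17 × 1.07 = 0.8388
σ²_T = Σσ²ᵢ + 2·Σσ_ij = 3.7238 + 2 × 1.6276 = 6.9790
α = (3/2)·(1 − 3.7238/6.9790) = 0.700

α = 0.700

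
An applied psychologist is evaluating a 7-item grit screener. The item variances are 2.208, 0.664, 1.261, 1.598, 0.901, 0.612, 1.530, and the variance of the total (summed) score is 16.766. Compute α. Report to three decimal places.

α = 0.556

ΣVar(i) = 2.208 + 0.664 + 1.261 + 1.598 + 0.901 + 0.612 + 1.530 = 8.774
α = (k/(k−1))·(1 − ΣVar(i)/σ²_T) = (7/6)·(1 − 8.774/16.766) = 0.556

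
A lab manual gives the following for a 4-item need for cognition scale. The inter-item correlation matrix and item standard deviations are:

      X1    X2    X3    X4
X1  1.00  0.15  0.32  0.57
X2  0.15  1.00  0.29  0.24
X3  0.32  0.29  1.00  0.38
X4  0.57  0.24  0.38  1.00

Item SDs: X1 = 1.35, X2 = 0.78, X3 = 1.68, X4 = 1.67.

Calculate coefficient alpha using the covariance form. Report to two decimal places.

coefficient alpha = 0.66

Σσ²ᵢ = 1.35² + 0.78² + 1.68² + 1.67² = 8.0422
Covariances σ_ij = r_ij · s_i · s_j:
  σ(X1,X2) = 0.15 × 1.35 × 0.78 = 0.1580
  σ(X1,X3) = 0.32 × 1.35 × 1.68 = 0.7258
  σ(X1,X4) = 0.57 × 1.35 × 1.67 = 1.2851
  σ(X2,X3) = 0.29 × 0.78 × 1.68 = 0.3800
  σ(X2,X4) = 0.24 × 0.78 × 1.67 = 0.3126
  σ(X3,X4) = 0.38 × 1.68 × 1.67 = 1.0661
σ²_T = Σσ²ᵢ + 2·Σσ_ij = 8.0422 + 2 × 3.9276 = 15.8974
α = (4/3)·(1 − 8.0422/15.8974) = 0.66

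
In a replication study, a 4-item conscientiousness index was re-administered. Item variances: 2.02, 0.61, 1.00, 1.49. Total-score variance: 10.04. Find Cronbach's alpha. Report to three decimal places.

α = 0.653

sum of item variances = 2.02 + 0.61 + 1.00 + 1.49 = 5.12
α = (k/(k−1))·(1 − sum of item variances/total variance) = (4/3)·(1 − 5.12/10.04) = 0.653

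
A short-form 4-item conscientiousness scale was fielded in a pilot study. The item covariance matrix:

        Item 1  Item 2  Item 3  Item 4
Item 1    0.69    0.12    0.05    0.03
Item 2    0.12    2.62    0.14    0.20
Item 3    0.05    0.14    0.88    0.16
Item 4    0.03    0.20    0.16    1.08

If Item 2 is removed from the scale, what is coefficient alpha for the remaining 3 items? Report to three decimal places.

α = 0.230

Remaining items: Item 1, Item 3, Item 4 (k = 3).
ΣVar(i) = 0.69 + 0.88 + 1.08 = 2.65
total variance = 2.65 + 2 × 0.24 = 3.13
α (item deleted) = (3/2)·(1 − 2.65/3.13) = 0.230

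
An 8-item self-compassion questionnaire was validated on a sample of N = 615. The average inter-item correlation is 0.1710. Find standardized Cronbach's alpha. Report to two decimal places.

standardized Cronbach's alpha = 0.62

Standardized α = k·r̄ / (1 + (k−1)·r̄) = 8 × 0.1710 / (1 + 7 × 0.1710)
  = 1.3680 / 2.1970 = 0.62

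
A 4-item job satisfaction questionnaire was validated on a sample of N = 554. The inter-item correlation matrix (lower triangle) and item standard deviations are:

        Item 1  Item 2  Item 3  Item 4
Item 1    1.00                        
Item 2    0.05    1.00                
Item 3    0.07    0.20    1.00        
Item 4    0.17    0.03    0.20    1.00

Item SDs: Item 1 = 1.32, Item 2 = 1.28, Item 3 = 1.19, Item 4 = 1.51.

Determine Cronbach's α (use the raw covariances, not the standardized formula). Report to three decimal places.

Σσ²ᵢ = 1.32² + 1.28² + 1.19² + 1.51² = 7.0770
Covariances σ_ij = r_ij · s_i · s_j:
  σ(Item 1,Item 2) = 0.05 × 1.32 × 1.28 = 0.0845
  σ(Item 1,Item 3) = 0.07 × 1.32 × 1.19 = 0.1100
  σ(Item 1,Item 4) = 0.17 × 1.32 × 1.51 = 0.3388
  σ(Item 2,Item 3) = 0.20 × 1.28 × 1.19 = 0.3046
  σ(Item 2,Item 4) = 0.03 × 1.28 × 1.51 = 0.0580
  σ(Item 3,Item 4) = 0.20 × 1.19 × 1.51 = 0.3594
σ²_T = Σσ²ᵢ + 2·Σσ_ij = 7.0770 + 2 × 1.2553 = 9.5876
α = (4/3)·(1 − 7.0770/9.5876) = 0.349

Cronbach's α = 0.349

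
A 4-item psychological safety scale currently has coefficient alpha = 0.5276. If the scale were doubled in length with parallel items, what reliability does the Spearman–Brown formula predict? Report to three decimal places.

Length factor m = 2
α' = m·α / (1 + (m−1)·α)
   = 2 × 0.5276 / (1 + (2 − 1) × 0.5276)
   = 1.0552 / 1.5276 = 0.691

predicted reliability = 0.691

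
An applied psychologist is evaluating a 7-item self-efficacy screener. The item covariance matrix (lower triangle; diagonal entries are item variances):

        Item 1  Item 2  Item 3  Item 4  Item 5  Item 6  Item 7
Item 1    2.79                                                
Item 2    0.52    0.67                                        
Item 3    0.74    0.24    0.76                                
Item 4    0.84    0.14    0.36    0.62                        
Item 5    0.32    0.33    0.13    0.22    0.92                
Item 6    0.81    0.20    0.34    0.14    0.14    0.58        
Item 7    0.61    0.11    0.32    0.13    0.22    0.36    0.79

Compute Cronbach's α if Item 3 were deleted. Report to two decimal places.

Remaining items: Item 1, Item 2, Item 4, Item 5, Item 6, Item 7 (k = 6).
ΣVar(i) = 2.79 + 0.67 + 0.62 + 0.92 + 0.58 + 0.79 = 6.37
σ²_T = 6.37 + 2 × 5.09 = 16.55
α (item deleted) = (6/5)·(1 − 6.37/16.55) = 0.74

Cronbach's α = 0.74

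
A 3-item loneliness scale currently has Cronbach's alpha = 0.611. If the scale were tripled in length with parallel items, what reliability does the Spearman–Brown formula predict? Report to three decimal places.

predicted reliability = 0.825

Length factor m = 3
α' = m·α / (1 + (m−1)·α)
   = 3 × 0.611 / (1 + (3 − 1) × 0.611)
   = 1.8330 / 2.2220 = 0.825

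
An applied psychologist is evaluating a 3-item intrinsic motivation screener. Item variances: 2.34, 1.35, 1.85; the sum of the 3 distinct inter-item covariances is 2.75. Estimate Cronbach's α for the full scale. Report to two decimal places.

sum of item variances = 2.34 + 1.35 + 1.85 = 5.54
Sum of distinct covariances = 2.75
total variance = sum of item variances + 2·Σcov = 5.54 + 2 × 2.75 = 11.04
α = (3/2)·(1 − 5.54/11.04) = 0.75

α = 0.75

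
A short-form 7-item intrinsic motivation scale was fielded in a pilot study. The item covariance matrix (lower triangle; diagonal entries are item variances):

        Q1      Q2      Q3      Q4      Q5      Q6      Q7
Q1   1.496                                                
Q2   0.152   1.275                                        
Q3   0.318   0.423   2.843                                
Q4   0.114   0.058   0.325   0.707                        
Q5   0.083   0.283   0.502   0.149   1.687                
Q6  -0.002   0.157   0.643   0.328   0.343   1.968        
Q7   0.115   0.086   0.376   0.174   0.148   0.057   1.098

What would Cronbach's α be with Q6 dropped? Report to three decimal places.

Cronbach's α = 0.505

Remaining items: Q1, Q2, Q3, Q4, Q5, Q7 (k = 6).
ΣVar(i) = 1.496 + 1.275 + 2.843 + 0.707 + 1.687 + 1.098 = 9.106
σ²_T = 9.106 + 2 × 3.306 = 15.718
α (item deleted) = (6/5)·(1 − 9.106/15.718) = 0.505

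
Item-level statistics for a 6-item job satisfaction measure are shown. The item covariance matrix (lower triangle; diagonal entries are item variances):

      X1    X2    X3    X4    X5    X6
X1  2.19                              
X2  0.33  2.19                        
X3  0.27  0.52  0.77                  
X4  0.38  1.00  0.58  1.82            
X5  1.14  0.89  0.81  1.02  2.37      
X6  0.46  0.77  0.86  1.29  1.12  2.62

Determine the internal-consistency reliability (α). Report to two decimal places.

Σσ²ᵢ = 2.19 + 2.19 + 0.77 + 1.82 + 2.37 + 2.62 = 11.96
Sum of the distinct covariances = 11.44
Var(T) = 11.96 + 2 × 11.44 = 34.84
α = (k/(k−1))·(1 − Σσ²ᵢ/Var(T)) = (6/5)·(1 − 11.96/34.84) = 0.79

α = 0.79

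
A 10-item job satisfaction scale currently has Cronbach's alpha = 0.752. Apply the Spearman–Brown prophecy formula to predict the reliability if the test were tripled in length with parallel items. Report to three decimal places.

Length factor m = 3
α' = m·α / (1 + (m−1)·α)
   = 3 × 0.752 / (1 + (3 − 1) × 0.752)
   = 2.2560 / 2.5040 = 0.901

predicted reliability = 0.901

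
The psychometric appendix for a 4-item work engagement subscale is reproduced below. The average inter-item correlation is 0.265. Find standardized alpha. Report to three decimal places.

α = 0.591

Standardized α = k·r̄ / (1 + (k−1)·r̄) = 4 × 0.265 / (1 + 3 × 0.265)
  = 1.0600 / 1.7950 = 0.591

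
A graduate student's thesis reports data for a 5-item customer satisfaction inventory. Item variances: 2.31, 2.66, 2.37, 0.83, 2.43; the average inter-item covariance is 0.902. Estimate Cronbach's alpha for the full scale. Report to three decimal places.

Cronbach's alpha = 0.787

sum of item variances = 2.31 + 2.66 + 2.37 + 0.83 + 2.43 = 10.60
Sum of the 10 distinct covariances = 10 × 0.902 = 9.020
σ²_total = sum of item variances + 2·Σcov = 10.60 + 2 × 9.020 = 28.640
α = (5/4)·(1 − 10.60/28.640) = 0.787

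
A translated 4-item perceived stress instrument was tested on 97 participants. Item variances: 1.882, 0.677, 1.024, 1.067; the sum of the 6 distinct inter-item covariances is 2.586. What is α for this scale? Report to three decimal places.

sum of item variances = 1.882 + 0.677 + 1.024 + 1.067 = 4.650
Sum of distinct covariances = 2.586
total variance = sum of item variances + 2·Σcov = 4.650 + 2 × 2.586 = 9.822
α = (4/3)·(1 − 4.650/9.822) = 0.702

α = 0.702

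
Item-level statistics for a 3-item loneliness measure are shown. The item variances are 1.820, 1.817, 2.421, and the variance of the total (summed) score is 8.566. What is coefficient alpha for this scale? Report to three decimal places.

sum of item variances = 1.820 + 1.817 + 2.421 = 6.058
α = (k/(k−1))·(1 − sum of item variances/σ²_total) = (3/2)·(1 − 6.058/8.566) = 0.439

α = 0.439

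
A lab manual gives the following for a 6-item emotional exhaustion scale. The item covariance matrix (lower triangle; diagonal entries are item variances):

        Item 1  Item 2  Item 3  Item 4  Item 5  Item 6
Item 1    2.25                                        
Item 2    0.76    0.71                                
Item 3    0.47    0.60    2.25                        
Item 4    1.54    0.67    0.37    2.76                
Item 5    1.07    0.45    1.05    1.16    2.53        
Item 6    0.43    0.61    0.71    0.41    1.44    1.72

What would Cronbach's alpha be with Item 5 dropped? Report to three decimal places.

Remaining items: Item 1, Item 2, Item 3, Item 4, Item 6 (k = 5).
sum of item variances = 2.25 + 0.71 + 2.25 + 2.76 + 1.72 = 9.69
σ²_T = 9.69 + 2 × 6.57 = 22.83
α (item deleted) = (5/4)·(1 − 9.69/22.83) = 0.719

Cronbach's alpha = 0.719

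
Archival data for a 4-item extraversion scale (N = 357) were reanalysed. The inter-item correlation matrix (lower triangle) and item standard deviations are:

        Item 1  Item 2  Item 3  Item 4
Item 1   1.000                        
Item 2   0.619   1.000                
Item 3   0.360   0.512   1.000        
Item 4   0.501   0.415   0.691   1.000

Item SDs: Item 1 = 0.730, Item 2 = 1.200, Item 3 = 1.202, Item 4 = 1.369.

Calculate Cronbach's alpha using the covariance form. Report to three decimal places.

Cronbach's alpha = 0.796

Σσ²ᵢ = 0.730² + 1.200² + 1.202² + 1.369² = 5.2919
Covariances σ_ij = r_ij · s_i · s_j:
  σ(Item 1,Item 2) = 0.619 × 0.730 × 1.200 = 0.5422
  σ(Item 1,Item 3) = 0.360 × 0.730 × 1.202 = 0.3159
  σ(Item 1,Item 4) = 0.501 × 0.730 × 1.369 = 0.5007
  σ(Item 2,Item 3) = 0.512 × 1.200 × 1.202 = 0.7385
  σ(Item 2,Item 4) = 0.415 × 1.200 × 1.369 = 0.6818
  σ(Item 3,Item 4) = 0.691 × 1.202 × 1.369 = 1.1371
σ²_T = Σσ²ᵢ + 2·Σσ_ij = 5.2919 + 2 × 3.9162 = 13.1243
α = (4/3)·(1 − 5.2919/13.1243) = 0.796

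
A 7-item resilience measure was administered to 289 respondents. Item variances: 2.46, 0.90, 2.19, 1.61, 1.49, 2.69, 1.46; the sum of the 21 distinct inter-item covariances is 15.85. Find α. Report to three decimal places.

ΣVar(i) = 2.46 + 0.90 + 2.19 + 1.61 + 1.49 + 2.69 + 1.46 = 12.80
Sum of distinct covariances = 15.85
σ²_T = ΣVar(i) + 2·Σcov = 12.80 + 2 × 15.85 = 44.50
α = (7/6)·(1 − 12.80/44.50) = 0.831

α = 0.831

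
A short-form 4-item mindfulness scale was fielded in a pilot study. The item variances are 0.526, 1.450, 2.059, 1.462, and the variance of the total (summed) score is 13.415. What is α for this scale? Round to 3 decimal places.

α = 0.787

sum of item variances = 0.526 + 1.450 + 2.059 + 1.462 = 5.497
α = (k/(k−1))·(1 − sum of item variances/Var(T)) = (4/3)·(1 − 5.497/13.415) = 0.787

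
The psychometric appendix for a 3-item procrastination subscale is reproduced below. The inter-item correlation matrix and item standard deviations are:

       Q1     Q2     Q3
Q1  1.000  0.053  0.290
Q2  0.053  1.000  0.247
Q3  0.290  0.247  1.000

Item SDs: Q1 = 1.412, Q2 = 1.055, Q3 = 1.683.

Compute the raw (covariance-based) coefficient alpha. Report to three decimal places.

Σσ²ᵢ = 1.412² + 1.055² + 1.683² = 5.9393
Covariances σ_ij = r_ij · s_i · s_j:
  σ(Q1,Q2) = 0.053 × 1.412 × 1.055 = 0.0790
  σ(Q1,Q3) = 0.290 × 1.412 × 1.683 = 0.6892
  σ(Q2,Q3) = 0.247 × 1.055 × 1.683 = 0.4386
σ²_T = Σσ²ᵢ + 2·Σσ_ij = 5.9393 + 2 × 1.2068 = 8.3529
α = (3/2)·(1 − 5.9393/8.3529) = 0.433

α = 0.433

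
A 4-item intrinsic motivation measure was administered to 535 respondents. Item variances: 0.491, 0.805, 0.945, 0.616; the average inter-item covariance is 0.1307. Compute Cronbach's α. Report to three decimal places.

ΣVar(i) = 0.491 + 0.805 + 0.945 + 0.616 = 2.857
Sum of the 6 distinct covariances = 6 × 0.1307 = 0.7842
total variance = ΣVar(i) + 2·Σcov = 2.857 + 2 × 0.7842 = 4.4254
α = (4/3)·(1 − 2.857/4.4254) = 0.473

Cronbach's α = 0.473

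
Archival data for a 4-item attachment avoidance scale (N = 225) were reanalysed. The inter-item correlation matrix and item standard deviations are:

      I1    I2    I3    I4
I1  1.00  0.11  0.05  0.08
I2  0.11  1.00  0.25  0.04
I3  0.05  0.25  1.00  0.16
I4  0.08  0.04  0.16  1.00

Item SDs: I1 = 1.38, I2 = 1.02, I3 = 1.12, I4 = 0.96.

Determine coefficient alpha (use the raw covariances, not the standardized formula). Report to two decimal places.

coefficient alpha = 0.33

Σσ²ᵢ = 1.38² + 1.02² + 1.12² + 0.96² = 5.1208
Covariances σ_ij = r_ij · s_i · s_j:
  σ(I1,I2) = 0.11 × 1.38 × 1.02 = 0.1548
  σ(I1,I3) = 0.05 × 1.38 × 1.12 = 0.0773
  σ(I1,I4) = 0.08 × 1.38 × 0.96 = 0.1060
  σ(I2,I3) = 0.25 × 1.02 × 1.12 = 0.2856
  σ(I2,I4) = 0.04 × 1.02 × 0.96 = 0.0392
  σ(I3,I4) = 0.16 × 1.12 × 0.96 = 0.1720
σ²_T = Σσ²ᵢ + 2·Σσ_ij = 5.1208 + 2 × 0.8349 = 6.7906
α = (4/3)·(1 − 5.1208/6.7906) = 0.33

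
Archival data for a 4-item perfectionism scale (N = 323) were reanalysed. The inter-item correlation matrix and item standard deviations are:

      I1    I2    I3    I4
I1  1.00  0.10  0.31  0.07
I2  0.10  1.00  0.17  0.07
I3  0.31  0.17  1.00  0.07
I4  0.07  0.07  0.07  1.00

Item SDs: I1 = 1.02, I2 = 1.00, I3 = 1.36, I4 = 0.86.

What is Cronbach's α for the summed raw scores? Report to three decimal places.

α = 0.393

Σσ²ᵢ = 1.02² + 1.00² + 1.36² + 0.86² = 4.6296
Covariances σ_ij = r_ij · s_i · s_j:
  σ(I1,I2) = 0.10 × 1.02 × 1.00 = 0.1020
  σ(I1,I3) = 0.31 × 1.02 × 1.36 = 0.4300
  σ(I1,I4) = 0.07 × 1.02 × 0.86 = 0.0614
  σ(I2,I3) = 0.17 × 1.00 × 1.36 = 0.2312
  σ(I2,I4) = 0.07 × 1.00 × 0.86 = 0.0602
  σ(I3,I4) = 0.07 × 1.36 × 0.86 = 0.0819
σ²_T = Σσ²ᵢ + 2·Σσ_ij = 4.6296 + 2 × 0.9667 = 6.5630
α = (4/3)·(1 − 4.6296/6.5630) = 0.393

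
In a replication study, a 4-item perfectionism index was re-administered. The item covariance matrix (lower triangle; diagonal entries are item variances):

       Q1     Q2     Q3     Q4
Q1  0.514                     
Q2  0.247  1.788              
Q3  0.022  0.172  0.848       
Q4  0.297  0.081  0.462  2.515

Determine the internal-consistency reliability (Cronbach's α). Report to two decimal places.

Σσ²ᵢ = 0.514 + 1.788 + 0.848 + 2.515 = 5.665
Σ_{i<j} σ_ij = 1.281
Var(T) = 5.665 + 2 × 1.281 = 8.227
α = (k/(k−1))·(1 − Σσ²ᵢ/Var(T)) = (4/3)·(1 − 5.665/8.227) = 0.42

α = 0.42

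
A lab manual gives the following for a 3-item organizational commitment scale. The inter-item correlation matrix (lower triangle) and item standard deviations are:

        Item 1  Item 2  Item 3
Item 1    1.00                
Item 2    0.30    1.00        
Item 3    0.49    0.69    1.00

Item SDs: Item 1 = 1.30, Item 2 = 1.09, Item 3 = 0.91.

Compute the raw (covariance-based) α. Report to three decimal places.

α = 0.715

Σσ²ᵢ = 1.30² + 1.09² + 0.91² = 3.7062
Covariances σ_ij = r_ij · s_i · s_j:
  σ(Item 1,Item 2) = 0.30 × 1.30 × 1.09 = 0.4251
  σ(Item 1,Item 3) = 0.49 × 1.30 × 0.91 = 0.5797
  σ(Item 2,Item 3) = 0.69 × 1.09 × 0.91 = 0.6844
σ²_T = Σσ²ᵢ + 2·Σσ_ij = 3.7062 + 2 × 1.6892 = 7.0846
α = (3/2)·(1 − 3.7062/7.0846) = 0.715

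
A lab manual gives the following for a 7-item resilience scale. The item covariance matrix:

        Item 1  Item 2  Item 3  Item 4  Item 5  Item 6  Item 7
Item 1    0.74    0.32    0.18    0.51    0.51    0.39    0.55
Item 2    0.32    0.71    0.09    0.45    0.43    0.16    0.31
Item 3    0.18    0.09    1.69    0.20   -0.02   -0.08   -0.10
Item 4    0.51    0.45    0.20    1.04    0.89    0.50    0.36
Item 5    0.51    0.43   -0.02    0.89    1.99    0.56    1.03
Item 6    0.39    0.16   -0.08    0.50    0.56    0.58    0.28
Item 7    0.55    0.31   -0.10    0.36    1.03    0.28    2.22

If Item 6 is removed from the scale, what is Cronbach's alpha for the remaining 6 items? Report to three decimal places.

Remaining items: Item 1, Item 2, Item 3, Item 4, Item 5, Item 7 (k = 6).
ΣVar(i) = 0.74 + 0.71 + 1.69 + 1.04 + 1.99 + 2.22 = 8.39
σ²_total = 8.39 + 2 × 5.71 = 19.81
α (item deleted) = (6/5)·(1 − 8.39/19.81) = 0.692

α = 0.692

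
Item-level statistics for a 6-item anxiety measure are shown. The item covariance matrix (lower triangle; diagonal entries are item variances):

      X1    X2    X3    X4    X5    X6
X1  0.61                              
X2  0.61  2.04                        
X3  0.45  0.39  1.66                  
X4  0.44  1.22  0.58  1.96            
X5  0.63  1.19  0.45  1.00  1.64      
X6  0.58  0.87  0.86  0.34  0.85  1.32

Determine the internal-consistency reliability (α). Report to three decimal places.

sum of item variances = 0.61 + 2.04 + 1.66 + 1.96 + 1.64 + 1.32 = 9.23
Sum of the distinct covariances = 10.46
Var(T) = 9.23 + 2 × 10.46 = 30.15
α = (k/(k−1))·(1 − sum of item variances/Var(T)) = (6/5)·(1 − 9.23/30.15) = 0.833

α = 0.833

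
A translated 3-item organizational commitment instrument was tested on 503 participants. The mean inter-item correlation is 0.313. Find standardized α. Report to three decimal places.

α = 0.577

Standardized α = k·r̄ / (1 + (k−1)·r̄) = 3 × 0.313 / (1 + 2 × 0.313)
  = 0.9390 / 1.6260 = 0.577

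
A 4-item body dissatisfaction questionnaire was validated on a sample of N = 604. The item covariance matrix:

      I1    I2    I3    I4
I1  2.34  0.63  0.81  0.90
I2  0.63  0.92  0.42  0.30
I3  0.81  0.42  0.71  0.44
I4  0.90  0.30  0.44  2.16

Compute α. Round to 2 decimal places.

Σσᵢ² = 2.34 + 0.92 + 0.71 + 2.16 = 6.13
Σ_{i<j} σ_ij = 3.50
σ²_T = 6.13 + 2 × 3.50 = 13.13
α = (k/(k−1))·(1 − Σσᵢ²/σ²_T) = (4/3)·(1 − 6.13/13.13) = 0.71

α = 0.71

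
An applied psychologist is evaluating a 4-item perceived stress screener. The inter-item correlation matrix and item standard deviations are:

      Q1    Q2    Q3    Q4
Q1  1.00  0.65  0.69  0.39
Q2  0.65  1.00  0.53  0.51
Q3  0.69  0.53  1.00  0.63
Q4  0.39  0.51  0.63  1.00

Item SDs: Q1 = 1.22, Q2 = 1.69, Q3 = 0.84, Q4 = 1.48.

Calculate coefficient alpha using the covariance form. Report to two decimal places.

Σσ²ᵢ = 1.22² + 1.69² + 0.84² + 1.48² = 7.2405
Covariances σ_ij = r_ij · s_i · s_j:
  σ(Q1,Q2) = 0.65 × 1.22 × 1.69 = 1.3402
  σ(Q1,Q3) = 0.69 × 1.22 × 0.84 = 0.7071
  σ(Q1,Q4) = 0.39 × 1.22 × 1.48 = 0.7042
  σ(Q2,Q3) = 0.53 × 1.69 × 0.84 = 0.7524
  σ(Q2,Q4) = 0.51 × 1.69 × 1.48 = 1.2756
  σ(Q3,Q4) = 0.63 × 0.84 × 1.48 = 0.7832
σ²_T = Σσ²ᵢ + 2·Σσ_ij = 7.2405 + 2 × 5.5627 = 18.3659
α = (4/3)·(1 − 7.2405/18.3659) = 0.81

coefficient alpha = 0.81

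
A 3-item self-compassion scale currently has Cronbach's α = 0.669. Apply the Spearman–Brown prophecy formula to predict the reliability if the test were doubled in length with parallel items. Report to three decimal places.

predicted reliability = 0.802

Length factor m = 2
α' = m·α / (1 + (m−1)·α)
   = 2 × 0.669 / (1 + (2 − 1) × 0.669)
   = 1.3380 / 1.6690 = 0.802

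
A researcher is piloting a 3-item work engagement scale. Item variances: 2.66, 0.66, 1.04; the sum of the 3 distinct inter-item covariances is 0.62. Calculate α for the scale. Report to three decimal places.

α = 0.332

sum of item variances = 2.66 + 0.66 + 1.04 = 4.36
Sum of distinct covariances = 0.62
σ²_total = sum of item variances + 2·Σcov = 4.36 + 2 × 0.62 = 5.60
α = (3/2)·(1 − 4.36/5.60) = 0.332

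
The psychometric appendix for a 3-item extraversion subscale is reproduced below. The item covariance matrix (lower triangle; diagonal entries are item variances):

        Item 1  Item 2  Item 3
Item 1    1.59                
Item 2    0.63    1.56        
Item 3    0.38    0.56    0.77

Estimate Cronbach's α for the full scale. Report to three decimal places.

ΣVar(i) = 1.59 + 1.56 + 0.77 = 3.92
Sum of off-diagonal covariances = 1.57
total variance = 3.92 + 2 × 1.57 = 7.06
α = (k/(k−1))·(1 − ΣVar(i)/total variance) = (3/2)·(1 − 3.92/7.06) = 0.667

Cronbach's α = 0.667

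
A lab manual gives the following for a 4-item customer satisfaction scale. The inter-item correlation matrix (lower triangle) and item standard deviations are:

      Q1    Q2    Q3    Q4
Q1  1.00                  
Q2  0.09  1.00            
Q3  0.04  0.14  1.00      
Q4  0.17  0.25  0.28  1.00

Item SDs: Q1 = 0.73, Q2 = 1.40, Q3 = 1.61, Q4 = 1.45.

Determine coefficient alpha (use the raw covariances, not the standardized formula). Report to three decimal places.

Σσ²ᵢ = 0.73² + 1.40² + 1.61² + 1.45² = 7.1875
Covariances σ_ij = r_ij · s_i · s_j:
  σ(Q1,Q2) = 0.09 × 0.73 × 1.40 = 0.0920
  σ(Q1,Q3) = 0.04 × 0.73 × 1.61 = 0.0470
  σ(Q1,Q4) = 0.17 × 0.73 × 1.45 = 0.1799
  σ(Q2,Q3) = 0.14 × 1.40 × 1.61 = 0.3156
  σ(Q2,Q4) = 0.25 × 1.40 × 1.45 = 0.5075
  σ(Q3,Q4) = 0.28 × 1.61 × 1.45 = 0.6537
σ²_T = Σσ²ᵢ + 2·Σσ_ij = 7.1875 + 2 × 1.7957 = 10.7789
α = (4/3)·(1 − 7.1875/10.7789) = 0.444

α = 0.444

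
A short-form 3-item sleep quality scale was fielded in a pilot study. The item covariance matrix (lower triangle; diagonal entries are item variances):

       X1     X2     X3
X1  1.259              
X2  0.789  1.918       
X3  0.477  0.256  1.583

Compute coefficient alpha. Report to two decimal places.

Σσ²ᵢ = 1.259 + 1.918 + 1.583 = 4.760
Σ_{i<j} σ_ij = 1.522
σ²_total = 4.760 + 2 × 1.522 = 7.804
α = (k/(k−1))·(1 − Σσ²ᵢ/σ²_total) = (3/2)·(1 − 4.760/7.804) = 0.59

coefficient alpha = 0.59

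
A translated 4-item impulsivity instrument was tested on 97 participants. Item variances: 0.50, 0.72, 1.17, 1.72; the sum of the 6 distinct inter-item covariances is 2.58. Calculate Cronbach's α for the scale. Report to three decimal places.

Cronbach's α = 0.742

Σσᵢ² = 0.50 + 0.72 + 1.17 + 1.72 = 4.11
Sum of distinct covariances = 2.58
total variance = Σσᵢ² + 2·Σcov = 4.11 + 2 × 2.58 = 9.27
α = (4/3)·(1 − 4.11/9.27) = 0.742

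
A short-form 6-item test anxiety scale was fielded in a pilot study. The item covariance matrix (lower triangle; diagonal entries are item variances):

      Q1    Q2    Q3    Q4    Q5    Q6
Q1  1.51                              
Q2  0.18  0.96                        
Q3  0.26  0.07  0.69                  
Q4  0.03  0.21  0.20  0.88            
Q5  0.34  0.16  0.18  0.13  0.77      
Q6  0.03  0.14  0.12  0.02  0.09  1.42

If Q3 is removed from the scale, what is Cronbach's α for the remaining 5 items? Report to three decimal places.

α = 0.405

Remaining items: Q1, Q2, Q4, Q5, Q6 (k = 5).
Σσᵢ² = 1.51 + 0.96 + 0.88 + 0.77 + 1.42 = 5.54
Var(T) = 5.54 + 2 × 1.33 = 8.20
α (item deleted) = (5/4)·(1 − 5.54/8.20) = 0.405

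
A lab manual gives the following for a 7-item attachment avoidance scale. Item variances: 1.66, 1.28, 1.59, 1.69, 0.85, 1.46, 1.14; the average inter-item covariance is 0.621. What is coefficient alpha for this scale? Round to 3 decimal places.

Σσᵢ² = 1.66 + 1.28 + 1.59 + 1.69 + 0.85 + 1.46 + 1.14 = 9.67
Sum of the 21 distinct covariances = 21 × 0.621 = 13.041
total variance = Σσᵢ² + 2·Σcov = 9.67 + 2 × 13.041 = 35.752
α = (7/6)·(1 − 9.67/35.752) = 0.851

coefficient alpha = 0.851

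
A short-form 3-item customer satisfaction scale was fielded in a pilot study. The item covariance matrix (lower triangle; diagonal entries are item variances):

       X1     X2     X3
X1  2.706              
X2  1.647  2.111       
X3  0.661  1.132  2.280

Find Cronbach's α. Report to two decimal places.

Cronbach's α = 0.74

sum of item variances = 2.706 + 2.111 + 2.280 = 7.097
Σ_{i<j} σ_ij = 3.440
total variance = 7.097 + 2 × 3.440 = 13.977
α = (k/(k−1))·(1 − sum of item variances/total variance) = (3/2)·(1 − 7.097/13.977) = 0.74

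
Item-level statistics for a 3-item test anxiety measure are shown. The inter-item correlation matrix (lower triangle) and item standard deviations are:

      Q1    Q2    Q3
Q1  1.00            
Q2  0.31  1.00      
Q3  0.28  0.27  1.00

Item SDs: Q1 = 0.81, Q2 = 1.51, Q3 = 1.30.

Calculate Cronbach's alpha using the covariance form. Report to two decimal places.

α = 0.51

Σσ²ᵢ = 0.81² + 1.51² + 1.30² = 4.6262
Covariances σ_ij = r_ij · s_i · s_j:
  σ(Q1,Q2) = 0.31 × 0.81 × 1.51 = 0.3792
  σ(Q1,Q3) = 0.28 × 0.81 × 1.30 = 0.2948
  σ(Q2,Q3) = 0.27 × 1.51 × 1.30 = 0.5300
σ²_T = Σσ²ᵢ + 2·Σσ_ij = 4.6262 + 2 × 1.2040 = 7.0342
α = (3/2)·(1 − 4.6262/7.0342) = 0.51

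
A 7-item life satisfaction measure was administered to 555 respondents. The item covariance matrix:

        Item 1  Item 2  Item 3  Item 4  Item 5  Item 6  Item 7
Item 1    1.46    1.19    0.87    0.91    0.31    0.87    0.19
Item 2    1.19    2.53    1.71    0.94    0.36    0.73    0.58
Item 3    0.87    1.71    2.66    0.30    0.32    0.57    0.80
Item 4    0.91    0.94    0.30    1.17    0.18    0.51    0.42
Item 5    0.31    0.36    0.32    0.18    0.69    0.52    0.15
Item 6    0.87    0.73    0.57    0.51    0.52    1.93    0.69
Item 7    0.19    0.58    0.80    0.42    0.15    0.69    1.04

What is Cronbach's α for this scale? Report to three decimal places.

ΣVar(i) = 1.46 + 2.53 + 2.66 + 1.17 + 0.69 + 1.93 + 1.04 = 11.48
Σ_{i<j} σ_ij = 13.12
σ²_total = 11.48 + 2 × 13.12 = 37.72
α = (k/(k−1))·(1 − ΣVar(i)/σ²_total) = (7/6)·(1 − 11.48/37.72) = 0.812

α = 0.812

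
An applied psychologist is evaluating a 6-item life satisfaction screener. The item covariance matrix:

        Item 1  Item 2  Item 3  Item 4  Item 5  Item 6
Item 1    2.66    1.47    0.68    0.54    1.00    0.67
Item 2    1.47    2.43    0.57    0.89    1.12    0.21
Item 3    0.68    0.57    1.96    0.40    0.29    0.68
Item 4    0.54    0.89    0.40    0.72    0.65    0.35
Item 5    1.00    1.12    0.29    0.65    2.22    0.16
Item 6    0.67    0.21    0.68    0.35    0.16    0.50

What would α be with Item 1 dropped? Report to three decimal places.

α = 0.720

Remaining items: Item 2, Item 3, Item 4, Item 5, Item 6 (k = 5).
Σσᵢ² = 2.43 + 1.96 + 0.72 + 2.22 + 0.50 = 7.83
Var(T) = 7.83 + 2 × 5.32 = 18.47
α (item deleted) = (5/4)·(1 − 7.83/18.47) = 0.720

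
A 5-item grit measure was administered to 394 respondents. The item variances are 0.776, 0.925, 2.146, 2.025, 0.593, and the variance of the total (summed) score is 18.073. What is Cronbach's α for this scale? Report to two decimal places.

α = 0.80

ΣVar(i) = 0.776 + 0.925 + 2.146 + 2.025 + 0.593 = 6.465
α = (k/(k−1))·(1 − ΣVar(i)/σ²_total) = (5/4)·(1 − 6.465/18.073) = 0.80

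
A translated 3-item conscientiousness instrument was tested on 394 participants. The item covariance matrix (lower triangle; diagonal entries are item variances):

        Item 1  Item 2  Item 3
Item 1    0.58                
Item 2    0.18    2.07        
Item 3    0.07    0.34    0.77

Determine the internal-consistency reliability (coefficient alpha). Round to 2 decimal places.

Σσ²ᵢ = 0.58 + 2.07 + 0.77 = 3.42
Sum of off-diagonal covariances = 0.59
Var(T) = 3.42 + 2 × 0.59 = 4.60
α = (k/(k−1))·(1 − Σσ²ᵢ/Var(T)) = (3/2)·(1 − 3.42/4.60) = 0.38

coefficient alpha = 0.38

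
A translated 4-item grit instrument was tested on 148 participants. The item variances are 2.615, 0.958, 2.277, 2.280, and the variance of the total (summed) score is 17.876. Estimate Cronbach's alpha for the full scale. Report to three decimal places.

Σσ²ᵢ = 2.615 + 0.958 + 2.277 + 2.280 = 8.130
α = (k/(k−1))·(1 − Σσ²ᵢ/σ²_total) = (4/3)·(1 − 8.130/17.876) = 0.727

α = 0.727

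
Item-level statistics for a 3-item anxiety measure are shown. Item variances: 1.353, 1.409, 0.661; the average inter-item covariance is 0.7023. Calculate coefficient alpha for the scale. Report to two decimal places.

sum of item variances = 1.353 + 1.409 + 0.661 = 3.423
Sum of the 3 distinct covariances = 3 × 0.7023 = 2.1069
σ²_T = sum of item variances + 2·Σcov = 3.423 + 2 × 2.1069 = 7.6368
α = (3/2)·(1 − 3.423/7.6368) = 0.83

coefficient alpha = 0.83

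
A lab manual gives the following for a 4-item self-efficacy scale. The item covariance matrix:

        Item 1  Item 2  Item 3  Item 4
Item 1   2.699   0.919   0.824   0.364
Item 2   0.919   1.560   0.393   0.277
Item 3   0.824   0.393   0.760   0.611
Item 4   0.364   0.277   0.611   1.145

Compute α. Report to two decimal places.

α = 0.70

Σσᵢ² = 2.699 + 1.560 + 0.760 + 1.145 = 6.164
Sum of the distinct covariances = 3.388
σ²_total = 6.164 + 2 × 3.388 = 12.940
α = (k/(k−1))·(1 − Σσᵢ²/σ²_total) = (4/3)·(1 − 6.164/12.940) = 0.70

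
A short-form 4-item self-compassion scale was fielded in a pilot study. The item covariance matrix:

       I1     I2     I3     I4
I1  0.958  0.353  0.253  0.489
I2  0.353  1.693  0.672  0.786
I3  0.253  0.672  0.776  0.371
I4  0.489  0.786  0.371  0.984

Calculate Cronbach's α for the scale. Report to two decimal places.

α = 0.76

Σσ²ᵢ = 0.958 + 1.693 + 0.776 + 0.984 = 4.411
Sum of the distinct covariances = 2.924
Var(T) = 4.411 + 2 × 2.924 = 10.259
α = (k/(k−1))·(1 − Σσ²ᵢ/Var(T)) = (4/3)·(1 − 4.411/10.259) = 0.76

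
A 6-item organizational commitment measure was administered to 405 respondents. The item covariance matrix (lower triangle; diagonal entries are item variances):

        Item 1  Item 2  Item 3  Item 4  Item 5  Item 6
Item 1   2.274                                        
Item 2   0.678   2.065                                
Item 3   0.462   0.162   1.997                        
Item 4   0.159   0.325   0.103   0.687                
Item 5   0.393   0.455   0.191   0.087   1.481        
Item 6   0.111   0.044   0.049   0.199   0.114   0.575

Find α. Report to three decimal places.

α = 0.525

ΣVar(i) = 2.274 + 2.065 + 1.997 + 0.687 + 1.481 + 0.575 = 9.079
Sum of the distinct covariances = 3.532
Var(T) = 9.079 + 2 × 3.532 = 16.143
α = (k/(k−1))·(1 − ΣVar(i)/Var(T)) = (6/5)·(1 − 9.079/16.143) = 0.525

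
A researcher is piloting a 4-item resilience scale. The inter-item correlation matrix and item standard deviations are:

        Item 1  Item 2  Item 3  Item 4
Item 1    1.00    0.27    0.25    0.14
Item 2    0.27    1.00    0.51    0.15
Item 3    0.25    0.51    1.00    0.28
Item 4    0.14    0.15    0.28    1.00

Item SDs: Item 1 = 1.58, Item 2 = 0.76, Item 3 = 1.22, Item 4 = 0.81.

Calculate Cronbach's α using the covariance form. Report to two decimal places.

Cronbach's α = 0.55

Σσ²ᵢ = 1.58² + 0.76² + 1.22² + 0.81² = 5.2185
Covariances σ_ij = r_ij · s_i · s_j:
  σ(Item 1,Item 2) = 0.27 × 1.58 × 0.76 = 0.3242
  σ(Item 1,Item 3) = 0.25 × 1.58 × 1.22 = 0.4819
  σ(Item 1,Item 4) = 0.14 × 1.58 × 0.81 = 0.1792
  σ(Item 2,Item 3) = 0.51 × 0.76 × 1.22 = 0.4729
  σ(Item 2,Item 4) = 0.15 × 0.76 × 0.81 = 0.0923
  σ(Item 3,Item 4) = 0.28 × 1.22 × 0.81 = 0.2767
σ²_T = Σσ²ᵢ + 2·Σσ_ij = 5.2185 + 2 × 1.8272 = 8.8729
α = (4/3)·(1 − 5.2185/8.8729) = 0.55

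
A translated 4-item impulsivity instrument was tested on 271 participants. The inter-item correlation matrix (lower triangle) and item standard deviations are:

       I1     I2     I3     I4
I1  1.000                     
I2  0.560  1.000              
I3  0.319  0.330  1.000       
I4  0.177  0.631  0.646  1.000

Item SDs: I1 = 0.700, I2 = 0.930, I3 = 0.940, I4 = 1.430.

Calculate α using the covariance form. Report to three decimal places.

α = 0.749

Σσ²ᵢ = 0.700² + 0.930² + 0.940² + 1.430² = 4.2834
Covariances σ_ij = r_ij · s_i · s_j:
  σ(I1,I2) = 0.560 × 0.700 × 0.930 = 0.3646
  σ(I1,I3) = 0.319 × 0.700 × 0.940 = 0.2099
  σ(I1,I4) = 0.177 × 0.700 × 1.430 = 0.1772
  σ(I2,I3) = 0.330 × 0.930 × 0.940 = 0.2885
  σ(I2,I4) = 0.631 × 0.930 × 1.430 = 0.8392
  σ(I3,I4) = 0.646 × 0.940 × 1.430 = 0.8684
σ²_T = Σσ²ᵢ + 2·Σσ_ij = 4.2834 + 2 × 2.7478 = 9.7790
α = (4/3)·(1 − 4.2834/9.7790) = 0.749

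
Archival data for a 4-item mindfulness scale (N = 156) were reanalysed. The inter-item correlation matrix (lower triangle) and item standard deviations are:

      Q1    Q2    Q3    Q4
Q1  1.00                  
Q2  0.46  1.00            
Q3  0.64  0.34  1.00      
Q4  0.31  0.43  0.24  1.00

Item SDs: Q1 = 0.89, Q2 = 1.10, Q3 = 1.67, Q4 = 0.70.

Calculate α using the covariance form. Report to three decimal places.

α = 0.690

Σσ²ᵢ = 0.89² + 1.10² + 1.67² + 0.70² = 5.2810
Covariances σ_ij = r_ij · s_i · s_j:
  σ(Q1,Q2) = 0.46 × 0.89 × 1.10 = 0.4503
  σ(Q1,Q3) = 0.64 × 0.89 × 1.67 = 0.9512
  σ(Q1,Q4) = 0.31 × 0.89 × 0.70 = 0.1931
  σ(Q2,Q3) = 0.34 × 1.10 × 1.67 = 0.6246
  σ(Q2,Q4) = 0.43 × 1.10 × 0.70 = 0.3311
  σ(Q3,Q4) = 0.24 × 1.67 × 0.70 = 0.2806
σ²_T = Σσ²ᵢ + 2·Σσ_ij = 5.2810 + 2 × 2.8309 = 10.9428
α = (4/3)·(1 − 5.2810/10.9428) = 0.690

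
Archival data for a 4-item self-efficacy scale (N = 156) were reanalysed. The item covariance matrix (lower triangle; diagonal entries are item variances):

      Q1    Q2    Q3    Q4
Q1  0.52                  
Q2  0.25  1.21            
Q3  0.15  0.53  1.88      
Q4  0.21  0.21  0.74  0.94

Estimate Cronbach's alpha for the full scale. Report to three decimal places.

Σσ²ᵢ = 0.52 + 1.21 + 1.88 + 0.94 = 4.55
Sum of off-diagonal covariances = 2.09
σ²_total = 4.55 + 2 × 2.09 = 8.73
α = (k/(k−1))·(1 − Σσ²ᵢ/σ²_total) = (4/3)·(1 − 4.55/8.73) = 0.638

α = 0.638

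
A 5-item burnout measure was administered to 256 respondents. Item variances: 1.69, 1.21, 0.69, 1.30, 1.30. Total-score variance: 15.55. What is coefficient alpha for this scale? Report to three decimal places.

coefficient alpha = 0.752

Σσᵢ² = 1.69 + 1.21 + 0.69 + 1.30 + 1.30 = 6.19
α = (k/(k−1))·(1 − Σσᵢ²/total variance) = (5/4)·(1 − 6.19/15.55) = 0.752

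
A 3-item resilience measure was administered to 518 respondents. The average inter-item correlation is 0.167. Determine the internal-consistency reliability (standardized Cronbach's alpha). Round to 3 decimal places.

Standardized α = k·r̄ / (1 + (k−1)·r̄) = 3 × 0.167 / (1 + 2 × 0.167)
  = 0.5010 / 1.3340 = 0.376

standardized Cronbach's alpha = 0.376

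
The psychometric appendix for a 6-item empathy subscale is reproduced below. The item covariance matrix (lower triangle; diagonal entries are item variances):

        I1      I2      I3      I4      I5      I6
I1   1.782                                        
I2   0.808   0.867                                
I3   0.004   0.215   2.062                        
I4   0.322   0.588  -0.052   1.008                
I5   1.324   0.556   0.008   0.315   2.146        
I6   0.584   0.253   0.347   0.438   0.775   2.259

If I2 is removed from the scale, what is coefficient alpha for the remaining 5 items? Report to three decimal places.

Remaining items: I1, I3, I4, I5, I6 (k = 5).
Σσ²ᵢ = 1.782 + 2.062 + 1.008 + 2.146 + 2.259 = 9.257
σ²_total = 9.257 + 2 × 4.065 = 17.387
α (item deleted) = (5/4)·(1 − 9.257/17.387) = 0.584

α = 0.584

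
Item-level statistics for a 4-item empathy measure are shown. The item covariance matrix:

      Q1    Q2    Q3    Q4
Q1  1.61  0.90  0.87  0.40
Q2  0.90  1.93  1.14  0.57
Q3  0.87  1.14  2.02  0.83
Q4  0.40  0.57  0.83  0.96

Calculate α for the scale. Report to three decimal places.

sum of item variances = 1.61 + 1.93 + 2.02 + 0.96 = 6.52
Σ_{i<j} σ_ij = 4.71
Var(T) = 6.52 + 2 × 4.71 = 15.94
α = (k/(k−1))·(1 − sum of item variances/Var(T)) = (4/3)·(1 − 6.52/15.94) = 0.788

α = 0.788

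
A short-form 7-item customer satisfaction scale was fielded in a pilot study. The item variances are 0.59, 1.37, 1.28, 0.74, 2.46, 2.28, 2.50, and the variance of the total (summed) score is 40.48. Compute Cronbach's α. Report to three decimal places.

ΣVar(i) = 0.59 + 1.37 + 1.28 + 0.74 + 2.46 + 2.28 + 2.50 = 11.22
α = (k/(k−1))·(1 − ΣVar(i)/σ²_T) = (7/6)·(1 − 11.22/40.48) = 0.843

α = 0.843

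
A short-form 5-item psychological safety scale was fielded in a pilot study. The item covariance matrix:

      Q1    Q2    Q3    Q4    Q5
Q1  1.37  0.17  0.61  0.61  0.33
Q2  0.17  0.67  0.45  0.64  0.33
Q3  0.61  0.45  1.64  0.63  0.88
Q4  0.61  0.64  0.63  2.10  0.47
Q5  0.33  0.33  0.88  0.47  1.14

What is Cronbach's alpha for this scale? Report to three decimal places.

Σσ²ᵢ = 1.37 + 0.67 + 1.64 + 2.10 + 1.14 = 6.92
Sum of the distinct covariances = 5.12
total variance = 6.92 + 2 × 5.12 = 17.16
α = (k/(k−1))·(1 − Σσ²ᵢ/total variance) = (5/4)·(1 − 6.92/17.16) = 0.746

Cronbach's alpha = 0.746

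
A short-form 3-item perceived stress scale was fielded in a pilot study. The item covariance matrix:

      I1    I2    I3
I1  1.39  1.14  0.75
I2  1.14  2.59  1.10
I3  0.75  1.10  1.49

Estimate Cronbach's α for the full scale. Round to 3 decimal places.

Σσᵢ² = 1.39 + 2.59 + 1.49 = 5.47
Sum of the distinct covariances = 2.99
total variance = 5.47 + 2 × 2.99 = 11.45
α = (k/(k−1))·(1 − Σσᵢ²/total variance) = (3/2)·(1 − 5.47/11.45) = 0.783

Cronbach's α = 0.783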